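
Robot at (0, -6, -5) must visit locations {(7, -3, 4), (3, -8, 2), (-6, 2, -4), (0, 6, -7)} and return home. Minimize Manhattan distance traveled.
76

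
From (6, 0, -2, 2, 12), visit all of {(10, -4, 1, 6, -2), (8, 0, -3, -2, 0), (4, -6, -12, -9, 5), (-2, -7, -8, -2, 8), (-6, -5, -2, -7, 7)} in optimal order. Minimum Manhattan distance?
119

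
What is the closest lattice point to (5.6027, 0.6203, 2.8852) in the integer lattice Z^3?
(6, 1, 3)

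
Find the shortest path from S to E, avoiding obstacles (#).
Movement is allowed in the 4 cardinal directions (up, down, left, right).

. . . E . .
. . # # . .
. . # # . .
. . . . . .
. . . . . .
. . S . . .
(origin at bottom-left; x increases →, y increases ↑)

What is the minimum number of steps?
8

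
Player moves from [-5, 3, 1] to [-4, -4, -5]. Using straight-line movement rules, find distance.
9.27362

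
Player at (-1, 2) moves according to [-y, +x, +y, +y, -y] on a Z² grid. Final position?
(0, 2)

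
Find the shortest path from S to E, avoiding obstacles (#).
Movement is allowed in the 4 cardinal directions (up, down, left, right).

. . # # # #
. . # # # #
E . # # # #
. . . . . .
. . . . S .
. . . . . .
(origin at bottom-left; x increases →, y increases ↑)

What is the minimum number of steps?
6
(one shortest path: (4, 1) → (3, 1) → (2, 1) → (1, 1) → (0, 1) → (0, 2) → (0, 3))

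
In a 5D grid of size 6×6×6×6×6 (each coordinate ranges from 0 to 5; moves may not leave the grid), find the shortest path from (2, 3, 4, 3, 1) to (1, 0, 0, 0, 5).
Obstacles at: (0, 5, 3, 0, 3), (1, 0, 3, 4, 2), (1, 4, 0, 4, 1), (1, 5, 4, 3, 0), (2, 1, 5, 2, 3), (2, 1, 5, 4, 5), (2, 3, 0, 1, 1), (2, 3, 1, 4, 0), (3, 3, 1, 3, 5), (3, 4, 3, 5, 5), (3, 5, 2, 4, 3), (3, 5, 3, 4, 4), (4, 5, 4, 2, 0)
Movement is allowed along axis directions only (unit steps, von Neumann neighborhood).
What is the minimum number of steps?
15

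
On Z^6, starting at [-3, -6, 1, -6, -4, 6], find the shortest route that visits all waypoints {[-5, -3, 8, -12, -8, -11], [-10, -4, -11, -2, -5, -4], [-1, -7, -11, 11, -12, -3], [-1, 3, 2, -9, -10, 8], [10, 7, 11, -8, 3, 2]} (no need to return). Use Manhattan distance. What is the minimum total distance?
201
(one optimal route: (-3, -6, 1, -6, -4, 6) → (-1, 3, 2, -9, -10, 8) → (10, 7, 11, -8, 3, 2) → (-5, -3, 8, -12, -8, -11) → (-10, -4, -11, -2, -5, -4) → (-1, -7, -11, 11, -12, -3))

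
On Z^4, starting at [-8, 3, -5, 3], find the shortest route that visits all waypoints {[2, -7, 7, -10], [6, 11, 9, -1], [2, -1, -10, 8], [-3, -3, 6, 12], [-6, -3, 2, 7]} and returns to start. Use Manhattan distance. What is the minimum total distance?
164
(one optimal route: (-8, 3, -5, 3) → (6, 11, 9, -1) → (2, -7, 7, -10) → (-3, -3, 6, 12) → (-6, -3, 2, 7) → (2, -1, -10, 8) → (-8, 3, -5, 3))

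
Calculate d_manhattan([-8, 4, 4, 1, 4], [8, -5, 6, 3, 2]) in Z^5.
31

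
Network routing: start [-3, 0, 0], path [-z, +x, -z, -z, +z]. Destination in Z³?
(-2, 0, -2)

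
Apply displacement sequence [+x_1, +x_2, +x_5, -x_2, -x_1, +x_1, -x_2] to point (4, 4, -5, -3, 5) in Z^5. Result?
(5, 3, -5, -3, 6)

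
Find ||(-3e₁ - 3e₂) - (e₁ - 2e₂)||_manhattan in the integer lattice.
5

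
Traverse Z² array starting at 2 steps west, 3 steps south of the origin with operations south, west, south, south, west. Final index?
(-4, -6)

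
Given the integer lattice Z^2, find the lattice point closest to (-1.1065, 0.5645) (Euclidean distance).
(-1, 1)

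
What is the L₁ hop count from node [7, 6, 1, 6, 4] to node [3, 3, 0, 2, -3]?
19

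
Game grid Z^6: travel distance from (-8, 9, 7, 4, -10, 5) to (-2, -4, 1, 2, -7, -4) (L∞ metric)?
13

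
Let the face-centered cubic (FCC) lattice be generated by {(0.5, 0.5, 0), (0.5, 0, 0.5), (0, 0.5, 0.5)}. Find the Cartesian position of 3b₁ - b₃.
(1.5, 1, -0.5)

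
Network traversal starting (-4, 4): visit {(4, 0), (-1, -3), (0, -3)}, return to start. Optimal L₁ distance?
30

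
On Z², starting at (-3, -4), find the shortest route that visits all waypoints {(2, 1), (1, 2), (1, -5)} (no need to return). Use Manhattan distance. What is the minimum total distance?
14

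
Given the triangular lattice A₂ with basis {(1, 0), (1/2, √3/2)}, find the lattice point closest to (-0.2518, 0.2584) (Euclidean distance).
(0, 0)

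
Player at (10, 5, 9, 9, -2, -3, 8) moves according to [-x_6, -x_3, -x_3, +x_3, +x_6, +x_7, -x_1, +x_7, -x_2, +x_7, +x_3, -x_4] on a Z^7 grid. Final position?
(9, 4, 9, 8, -2, -3, 11)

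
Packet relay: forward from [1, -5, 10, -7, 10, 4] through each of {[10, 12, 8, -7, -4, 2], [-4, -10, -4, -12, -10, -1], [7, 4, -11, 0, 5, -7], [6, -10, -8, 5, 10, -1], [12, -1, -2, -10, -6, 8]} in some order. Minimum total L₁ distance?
207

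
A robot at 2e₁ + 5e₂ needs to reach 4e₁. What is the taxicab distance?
7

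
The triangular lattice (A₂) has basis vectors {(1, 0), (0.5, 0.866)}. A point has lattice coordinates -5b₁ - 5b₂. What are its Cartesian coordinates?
(-7.5, -4.33)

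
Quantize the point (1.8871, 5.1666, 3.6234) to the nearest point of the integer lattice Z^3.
(2, 5, 4)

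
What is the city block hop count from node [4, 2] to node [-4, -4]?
14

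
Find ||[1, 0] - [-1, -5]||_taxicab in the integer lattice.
7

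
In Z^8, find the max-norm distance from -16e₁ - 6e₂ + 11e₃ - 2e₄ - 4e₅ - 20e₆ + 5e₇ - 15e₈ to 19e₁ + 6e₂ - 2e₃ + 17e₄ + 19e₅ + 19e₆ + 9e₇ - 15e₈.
39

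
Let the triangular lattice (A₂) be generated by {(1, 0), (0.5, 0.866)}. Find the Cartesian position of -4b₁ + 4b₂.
(-2, 3.464)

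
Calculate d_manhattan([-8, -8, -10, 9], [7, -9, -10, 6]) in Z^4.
19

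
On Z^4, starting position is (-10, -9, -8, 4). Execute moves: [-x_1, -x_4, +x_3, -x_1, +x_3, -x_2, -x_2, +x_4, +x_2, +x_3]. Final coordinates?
(-12, -10, -5, 4)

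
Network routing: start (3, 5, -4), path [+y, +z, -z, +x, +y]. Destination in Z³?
(4, 7, -4)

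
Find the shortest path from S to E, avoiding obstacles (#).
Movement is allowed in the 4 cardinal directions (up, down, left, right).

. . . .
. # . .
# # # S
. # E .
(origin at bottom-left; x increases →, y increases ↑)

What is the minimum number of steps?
2
(one shortest path: (3, 1) → (3, 0) → (2, 0))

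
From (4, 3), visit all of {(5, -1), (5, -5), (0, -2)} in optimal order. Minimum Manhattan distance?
17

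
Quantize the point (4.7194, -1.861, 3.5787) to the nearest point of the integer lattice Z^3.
(5, -2, 4)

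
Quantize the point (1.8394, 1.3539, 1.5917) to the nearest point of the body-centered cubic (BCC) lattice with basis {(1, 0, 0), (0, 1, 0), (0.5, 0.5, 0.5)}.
(1.5, 1.5, 1.5)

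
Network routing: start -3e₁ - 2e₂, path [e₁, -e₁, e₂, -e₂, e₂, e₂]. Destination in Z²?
(-3, 0)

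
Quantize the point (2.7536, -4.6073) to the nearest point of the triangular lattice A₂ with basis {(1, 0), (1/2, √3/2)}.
(2.5, -4.33)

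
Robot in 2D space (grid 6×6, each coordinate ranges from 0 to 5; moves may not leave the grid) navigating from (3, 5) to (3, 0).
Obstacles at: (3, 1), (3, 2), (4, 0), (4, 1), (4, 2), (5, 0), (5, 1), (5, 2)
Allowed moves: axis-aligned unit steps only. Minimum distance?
7
(one shortest path: (3, 5) → (2, 5) → (2, 4) → (2, 3) → (2, 2) → (2, 1) → (2, 0) → (3, 0))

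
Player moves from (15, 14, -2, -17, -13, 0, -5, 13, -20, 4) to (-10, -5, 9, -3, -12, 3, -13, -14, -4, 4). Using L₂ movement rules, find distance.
48.6004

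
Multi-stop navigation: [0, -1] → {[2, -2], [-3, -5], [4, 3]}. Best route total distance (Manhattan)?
22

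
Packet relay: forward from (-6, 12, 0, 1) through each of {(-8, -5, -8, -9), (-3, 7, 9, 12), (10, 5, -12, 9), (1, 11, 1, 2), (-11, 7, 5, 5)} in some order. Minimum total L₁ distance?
141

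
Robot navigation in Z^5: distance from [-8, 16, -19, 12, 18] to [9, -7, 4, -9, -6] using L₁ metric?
108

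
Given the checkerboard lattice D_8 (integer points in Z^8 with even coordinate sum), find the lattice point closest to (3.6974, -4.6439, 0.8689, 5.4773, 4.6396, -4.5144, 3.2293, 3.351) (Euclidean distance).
(4, -5, 1, 5, 5, -4, 3, 3)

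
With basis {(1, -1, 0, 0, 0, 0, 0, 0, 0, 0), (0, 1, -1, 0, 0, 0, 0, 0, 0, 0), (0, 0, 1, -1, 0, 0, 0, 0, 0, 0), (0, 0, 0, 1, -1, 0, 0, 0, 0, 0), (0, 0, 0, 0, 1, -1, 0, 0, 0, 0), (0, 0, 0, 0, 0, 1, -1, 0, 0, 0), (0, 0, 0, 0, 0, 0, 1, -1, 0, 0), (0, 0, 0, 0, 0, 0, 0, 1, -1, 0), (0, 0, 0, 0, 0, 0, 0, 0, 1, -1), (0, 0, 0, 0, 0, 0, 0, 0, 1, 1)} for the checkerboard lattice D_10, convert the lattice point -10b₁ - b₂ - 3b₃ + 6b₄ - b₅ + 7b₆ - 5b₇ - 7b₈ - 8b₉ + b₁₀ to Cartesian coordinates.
(-10, 9, -2, 9, -7, 8, -12, -2, 0, 9)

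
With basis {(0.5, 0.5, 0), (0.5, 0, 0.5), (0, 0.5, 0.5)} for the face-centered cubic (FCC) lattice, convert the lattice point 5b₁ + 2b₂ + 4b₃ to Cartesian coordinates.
(3.5, 4.5, 3)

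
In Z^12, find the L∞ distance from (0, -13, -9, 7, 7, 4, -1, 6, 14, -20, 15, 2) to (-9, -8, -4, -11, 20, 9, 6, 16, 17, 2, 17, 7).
22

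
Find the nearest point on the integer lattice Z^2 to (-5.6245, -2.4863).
(-6, -2)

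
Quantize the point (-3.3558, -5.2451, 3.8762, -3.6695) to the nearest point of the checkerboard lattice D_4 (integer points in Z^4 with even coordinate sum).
(-3, -5, 4, -4)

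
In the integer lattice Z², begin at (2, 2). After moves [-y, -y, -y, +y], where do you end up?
(2, 0)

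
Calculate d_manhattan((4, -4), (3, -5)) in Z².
2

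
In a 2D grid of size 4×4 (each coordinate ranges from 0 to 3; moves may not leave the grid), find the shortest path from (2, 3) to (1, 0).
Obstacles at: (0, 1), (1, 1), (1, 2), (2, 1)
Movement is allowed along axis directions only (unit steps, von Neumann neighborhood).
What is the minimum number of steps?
6
(one shortest path: (2, 3) → (3, 3) → (3, 2) → (3, 1) → (3, 0) → (2, 0) → (1, 0))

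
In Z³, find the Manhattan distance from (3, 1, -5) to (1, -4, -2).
10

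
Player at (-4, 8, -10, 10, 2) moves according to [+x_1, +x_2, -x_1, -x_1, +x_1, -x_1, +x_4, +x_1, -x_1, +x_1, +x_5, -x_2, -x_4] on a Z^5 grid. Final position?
(-4, 8, -10, 10, 3)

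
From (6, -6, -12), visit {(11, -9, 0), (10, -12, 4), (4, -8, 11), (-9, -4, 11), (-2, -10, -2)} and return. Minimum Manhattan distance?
110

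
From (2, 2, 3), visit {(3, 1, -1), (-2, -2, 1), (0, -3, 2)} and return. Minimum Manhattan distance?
28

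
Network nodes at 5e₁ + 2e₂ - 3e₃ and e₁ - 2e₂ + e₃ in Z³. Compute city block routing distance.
12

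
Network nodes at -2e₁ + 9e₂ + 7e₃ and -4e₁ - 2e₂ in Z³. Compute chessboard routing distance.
11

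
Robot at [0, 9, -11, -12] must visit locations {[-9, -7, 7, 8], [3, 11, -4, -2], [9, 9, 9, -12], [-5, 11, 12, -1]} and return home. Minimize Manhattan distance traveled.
168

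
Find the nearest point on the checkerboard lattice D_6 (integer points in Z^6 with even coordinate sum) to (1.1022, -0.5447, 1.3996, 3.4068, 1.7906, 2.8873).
(1, 0, 1, 3, 2, 3)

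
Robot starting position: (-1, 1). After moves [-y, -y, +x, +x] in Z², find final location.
(1, -1)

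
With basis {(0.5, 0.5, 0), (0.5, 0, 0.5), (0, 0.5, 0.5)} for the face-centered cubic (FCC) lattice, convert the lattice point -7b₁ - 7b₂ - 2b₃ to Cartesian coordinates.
(-7, -4.5, -4.5)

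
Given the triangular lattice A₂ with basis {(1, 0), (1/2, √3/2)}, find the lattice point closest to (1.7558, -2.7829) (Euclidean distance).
(1.5, -2.598)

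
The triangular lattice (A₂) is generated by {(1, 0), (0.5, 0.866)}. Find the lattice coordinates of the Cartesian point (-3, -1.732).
-2b₁ - 2b₂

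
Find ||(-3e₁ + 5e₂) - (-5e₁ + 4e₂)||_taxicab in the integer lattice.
3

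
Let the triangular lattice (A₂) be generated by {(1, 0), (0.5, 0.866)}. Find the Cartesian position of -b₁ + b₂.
(-0.5, 0.866)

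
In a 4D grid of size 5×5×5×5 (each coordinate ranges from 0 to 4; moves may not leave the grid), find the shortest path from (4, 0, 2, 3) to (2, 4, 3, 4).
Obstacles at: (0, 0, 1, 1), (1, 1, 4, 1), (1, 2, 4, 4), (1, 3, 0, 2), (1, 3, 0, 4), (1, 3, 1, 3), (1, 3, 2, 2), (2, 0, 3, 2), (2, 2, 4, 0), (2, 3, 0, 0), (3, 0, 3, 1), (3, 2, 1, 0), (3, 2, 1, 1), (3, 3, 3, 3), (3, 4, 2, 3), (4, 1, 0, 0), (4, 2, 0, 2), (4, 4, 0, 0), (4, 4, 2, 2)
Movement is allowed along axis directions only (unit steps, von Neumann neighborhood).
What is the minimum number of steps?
8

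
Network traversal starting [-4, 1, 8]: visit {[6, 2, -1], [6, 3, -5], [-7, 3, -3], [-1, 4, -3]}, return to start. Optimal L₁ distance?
58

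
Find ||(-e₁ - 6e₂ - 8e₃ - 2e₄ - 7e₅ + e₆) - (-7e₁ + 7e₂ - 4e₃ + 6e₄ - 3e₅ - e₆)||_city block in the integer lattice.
37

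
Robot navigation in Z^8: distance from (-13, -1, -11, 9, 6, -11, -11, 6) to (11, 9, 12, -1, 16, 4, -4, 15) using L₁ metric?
108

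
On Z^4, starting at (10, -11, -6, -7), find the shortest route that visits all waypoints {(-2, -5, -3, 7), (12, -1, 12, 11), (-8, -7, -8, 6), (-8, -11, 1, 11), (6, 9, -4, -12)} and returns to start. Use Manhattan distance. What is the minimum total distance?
194
(one optimal route: (10, -11, -6, -7) → (-2, -5, -3, 7) → (-8, -7, -8, 6) → (-8, -11, 1, 11) → (12, -1, 12, 11) → (6, 9, -4, -12) → (10, -11, -6, -7))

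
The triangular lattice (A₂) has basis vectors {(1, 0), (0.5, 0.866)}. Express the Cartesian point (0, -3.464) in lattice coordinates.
2b₁ - 4b₂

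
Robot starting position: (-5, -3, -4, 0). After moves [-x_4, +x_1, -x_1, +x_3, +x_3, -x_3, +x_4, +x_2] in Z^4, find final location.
(-5, -2, -3, 0)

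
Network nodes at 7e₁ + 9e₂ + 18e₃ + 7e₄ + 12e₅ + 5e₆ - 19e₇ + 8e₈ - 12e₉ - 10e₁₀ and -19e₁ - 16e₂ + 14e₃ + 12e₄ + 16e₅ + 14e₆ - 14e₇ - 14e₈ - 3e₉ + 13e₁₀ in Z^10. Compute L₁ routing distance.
132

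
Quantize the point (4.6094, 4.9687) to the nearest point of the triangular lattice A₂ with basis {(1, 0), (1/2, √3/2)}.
(5, 5.196)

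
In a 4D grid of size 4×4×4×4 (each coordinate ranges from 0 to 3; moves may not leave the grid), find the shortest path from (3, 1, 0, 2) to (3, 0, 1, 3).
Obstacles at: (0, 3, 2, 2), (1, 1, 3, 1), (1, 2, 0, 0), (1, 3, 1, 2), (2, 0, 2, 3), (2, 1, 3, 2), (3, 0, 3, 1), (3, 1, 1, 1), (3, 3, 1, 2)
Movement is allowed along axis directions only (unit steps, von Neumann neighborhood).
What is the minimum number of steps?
3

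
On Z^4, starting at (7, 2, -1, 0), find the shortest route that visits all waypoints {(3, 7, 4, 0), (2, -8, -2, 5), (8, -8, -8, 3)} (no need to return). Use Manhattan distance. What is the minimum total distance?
55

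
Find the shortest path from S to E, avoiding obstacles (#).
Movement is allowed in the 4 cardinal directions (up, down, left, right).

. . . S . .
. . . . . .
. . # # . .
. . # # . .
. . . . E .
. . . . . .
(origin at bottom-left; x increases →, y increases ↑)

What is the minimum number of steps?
5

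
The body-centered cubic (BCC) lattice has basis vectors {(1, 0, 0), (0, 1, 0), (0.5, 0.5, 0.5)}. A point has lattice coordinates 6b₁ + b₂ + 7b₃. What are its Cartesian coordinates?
(9.5, 4.5, 3.5)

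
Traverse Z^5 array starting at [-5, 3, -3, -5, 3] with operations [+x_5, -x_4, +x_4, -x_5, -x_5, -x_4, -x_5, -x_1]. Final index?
(-6, 3, -3, -6, 1)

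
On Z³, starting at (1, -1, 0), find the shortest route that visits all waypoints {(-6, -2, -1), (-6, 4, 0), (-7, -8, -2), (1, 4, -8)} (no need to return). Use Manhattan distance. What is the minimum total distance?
43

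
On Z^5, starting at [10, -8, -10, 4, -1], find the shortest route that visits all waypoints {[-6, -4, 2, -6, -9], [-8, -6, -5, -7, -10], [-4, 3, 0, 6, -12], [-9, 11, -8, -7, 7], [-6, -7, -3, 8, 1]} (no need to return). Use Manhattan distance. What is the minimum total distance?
137
(one optimal route: (10, -8, -10, 4, -1) → (-6, -7, -3, 8, 1) → (-4, 3, 0, 6, -12) → (-6, -4, 2, -6, -9) → (-8, -6, -5, -7, -10) → (-9, 11, -8, -7, 7))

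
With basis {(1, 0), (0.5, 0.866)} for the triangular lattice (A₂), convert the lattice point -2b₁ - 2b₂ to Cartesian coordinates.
(-3, -1.732)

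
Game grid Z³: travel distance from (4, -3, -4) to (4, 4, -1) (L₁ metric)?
10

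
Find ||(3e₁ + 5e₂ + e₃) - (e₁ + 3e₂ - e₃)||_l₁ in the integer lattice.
6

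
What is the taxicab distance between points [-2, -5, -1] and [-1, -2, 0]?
5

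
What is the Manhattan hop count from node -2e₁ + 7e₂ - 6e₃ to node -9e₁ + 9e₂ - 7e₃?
10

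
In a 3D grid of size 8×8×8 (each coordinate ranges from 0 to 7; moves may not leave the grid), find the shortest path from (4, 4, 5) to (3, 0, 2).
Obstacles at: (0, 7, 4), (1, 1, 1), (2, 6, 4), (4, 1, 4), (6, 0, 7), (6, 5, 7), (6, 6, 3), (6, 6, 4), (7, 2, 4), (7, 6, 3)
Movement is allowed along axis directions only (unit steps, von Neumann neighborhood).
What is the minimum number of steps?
8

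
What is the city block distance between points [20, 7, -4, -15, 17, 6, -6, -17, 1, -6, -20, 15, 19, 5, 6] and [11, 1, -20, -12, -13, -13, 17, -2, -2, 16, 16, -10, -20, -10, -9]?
276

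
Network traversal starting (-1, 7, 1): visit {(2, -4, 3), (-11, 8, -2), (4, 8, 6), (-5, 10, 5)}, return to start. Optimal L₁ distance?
74
(one optimal route: (-1, 7, 1) → (2, -4, 3) → (4, 8, 6) → (-5, 10, 5) → (-11, 8, -2) → (-1, 7, 1))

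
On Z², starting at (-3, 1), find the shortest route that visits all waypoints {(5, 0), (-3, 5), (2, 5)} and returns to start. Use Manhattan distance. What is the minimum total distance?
26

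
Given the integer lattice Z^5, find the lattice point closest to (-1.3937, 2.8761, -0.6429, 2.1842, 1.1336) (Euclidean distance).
(-1, 3, -1, 2, 1)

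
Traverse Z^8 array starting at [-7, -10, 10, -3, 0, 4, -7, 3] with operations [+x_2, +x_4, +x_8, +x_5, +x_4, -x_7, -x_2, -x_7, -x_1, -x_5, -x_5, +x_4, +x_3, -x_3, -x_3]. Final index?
(-8, -10, 9, 0, -1, 4, -9, 4)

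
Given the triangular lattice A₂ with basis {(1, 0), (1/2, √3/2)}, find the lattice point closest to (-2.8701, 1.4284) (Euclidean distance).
(-3, 1.732)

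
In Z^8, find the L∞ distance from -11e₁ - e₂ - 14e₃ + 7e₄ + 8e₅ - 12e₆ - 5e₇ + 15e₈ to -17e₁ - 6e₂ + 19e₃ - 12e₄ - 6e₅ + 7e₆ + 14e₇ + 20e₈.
33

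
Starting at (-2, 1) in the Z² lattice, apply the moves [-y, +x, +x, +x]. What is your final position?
(1, 0)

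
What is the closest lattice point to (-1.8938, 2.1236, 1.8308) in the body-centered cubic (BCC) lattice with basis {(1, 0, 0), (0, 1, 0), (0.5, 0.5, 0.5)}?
(-2, 2, 2)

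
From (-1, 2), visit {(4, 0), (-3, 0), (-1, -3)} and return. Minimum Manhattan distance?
24
(one optimal route: (-1, 2) → (4, 0) → (-3, 0) → (-1, -3) → (-1, 2))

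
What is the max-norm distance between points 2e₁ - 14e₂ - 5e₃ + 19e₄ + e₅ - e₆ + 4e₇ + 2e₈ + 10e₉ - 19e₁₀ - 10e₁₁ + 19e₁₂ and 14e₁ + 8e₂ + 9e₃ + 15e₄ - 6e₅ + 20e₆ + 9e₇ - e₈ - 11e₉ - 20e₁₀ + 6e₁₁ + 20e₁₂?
22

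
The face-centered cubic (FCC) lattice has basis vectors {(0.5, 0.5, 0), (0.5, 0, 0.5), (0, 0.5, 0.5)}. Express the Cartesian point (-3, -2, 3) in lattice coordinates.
-8b₁ + 2b₂ + 4b₃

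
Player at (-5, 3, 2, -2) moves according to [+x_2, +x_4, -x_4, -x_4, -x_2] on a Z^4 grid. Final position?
(-5, 3, 2, -3)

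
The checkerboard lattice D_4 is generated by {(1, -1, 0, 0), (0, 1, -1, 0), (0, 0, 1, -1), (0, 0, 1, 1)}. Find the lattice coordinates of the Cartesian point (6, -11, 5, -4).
6b₁ - 5b₂ + 2b₃ - 2b₄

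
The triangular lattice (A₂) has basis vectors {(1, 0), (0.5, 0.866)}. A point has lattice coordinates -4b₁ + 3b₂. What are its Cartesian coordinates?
(-2.5, 2.598)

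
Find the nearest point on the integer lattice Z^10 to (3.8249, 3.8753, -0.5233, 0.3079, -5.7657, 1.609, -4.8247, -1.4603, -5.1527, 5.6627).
(4, 4, -1, 0, -6, 2, -5, -1, -5, 6)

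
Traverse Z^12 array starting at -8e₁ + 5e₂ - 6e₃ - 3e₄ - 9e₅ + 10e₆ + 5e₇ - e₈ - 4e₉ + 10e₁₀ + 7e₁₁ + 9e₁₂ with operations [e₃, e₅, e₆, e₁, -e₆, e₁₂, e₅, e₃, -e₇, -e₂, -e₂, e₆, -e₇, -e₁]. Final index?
(-8, 3, -4, -3, -7, 11, 3, -1, -4, 10, 7, 10)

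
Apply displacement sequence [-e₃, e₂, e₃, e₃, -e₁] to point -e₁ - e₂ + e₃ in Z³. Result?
(-2, 0, 2)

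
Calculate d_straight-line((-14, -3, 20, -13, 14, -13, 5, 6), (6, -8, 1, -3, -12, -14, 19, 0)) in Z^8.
42.3674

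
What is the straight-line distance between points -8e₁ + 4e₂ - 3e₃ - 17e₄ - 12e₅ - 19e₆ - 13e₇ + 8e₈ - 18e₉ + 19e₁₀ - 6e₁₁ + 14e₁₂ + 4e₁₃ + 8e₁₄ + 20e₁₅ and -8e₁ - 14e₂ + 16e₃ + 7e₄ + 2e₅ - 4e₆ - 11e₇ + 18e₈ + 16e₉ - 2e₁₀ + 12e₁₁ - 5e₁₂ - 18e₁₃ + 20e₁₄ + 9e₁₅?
69.4046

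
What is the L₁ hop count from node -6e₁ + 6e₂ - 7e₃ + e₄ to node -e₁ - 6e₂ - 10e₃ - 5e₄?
26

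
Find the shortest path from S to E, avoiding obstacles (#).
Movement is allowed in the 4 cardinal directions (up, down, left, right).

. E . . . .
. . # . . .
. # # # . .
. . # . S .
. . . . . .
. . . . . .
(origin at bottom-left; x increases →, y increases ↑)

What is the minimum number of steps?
6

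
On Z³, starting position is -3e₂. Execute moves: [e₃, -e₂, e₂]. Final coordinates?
(0, -3, 1)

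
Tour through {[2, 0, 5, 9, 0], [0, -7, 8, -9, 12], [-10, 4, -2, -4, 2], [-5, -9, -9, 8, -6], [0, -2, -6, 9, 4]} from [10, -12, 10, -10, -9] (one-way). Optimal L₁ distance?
168
(one optimal route: (10, -12, 10, -10, -9) → (0, -7, 8, -9, 12) → (-10, 4, -2, -4, 2) → (2, 0, 5, 9, 0) → (0, -2, -6, 9, 4) → (-5, -9, -9, 8, -6))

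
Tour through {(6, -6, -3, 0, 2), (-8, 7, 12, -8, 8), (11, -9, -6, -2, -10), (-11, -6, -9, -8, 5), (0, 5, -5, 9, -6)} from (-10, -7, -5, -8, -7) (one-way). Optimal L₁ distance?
176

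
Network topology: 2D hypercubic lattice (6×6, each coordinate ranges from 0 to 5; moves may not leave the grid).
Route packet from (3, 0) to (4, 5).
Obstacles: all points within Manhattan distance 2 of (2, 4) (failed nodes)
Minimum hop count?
8
(one shortest path: (3, 0) → (4, 0) → (5, 0) → (5, 1) → (5, 2) → (5, 3) → (5, 4) → (5, 5) → (4, 5))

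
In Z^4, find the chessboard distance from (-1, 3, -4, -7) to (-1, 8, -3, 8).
15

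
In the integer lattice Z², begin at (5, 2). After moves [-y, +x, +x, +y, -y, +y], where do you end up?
(7, 2)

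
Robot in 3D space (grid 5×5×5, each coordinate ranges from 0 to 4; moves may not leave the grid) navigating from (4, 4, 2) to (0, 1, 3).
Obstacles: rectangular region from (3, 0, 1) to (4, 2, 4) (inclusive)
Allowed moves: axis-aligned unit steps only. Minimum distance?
8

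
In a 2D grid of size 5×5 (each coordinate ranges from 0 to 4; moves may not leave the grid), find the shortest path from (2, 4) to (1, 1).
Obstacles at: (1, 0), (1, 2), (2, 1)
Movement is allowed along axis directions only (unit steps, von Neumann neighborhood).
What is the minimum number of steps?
6
(one shortest path: (2, 4) → (1, 4) → (0, 4) → (0, 3) → (0, 2) → (0, 1) → (1, 1))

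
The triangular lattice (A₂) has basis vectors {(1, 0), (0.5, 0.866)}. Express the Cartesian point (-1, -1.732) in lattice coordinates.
-2b₂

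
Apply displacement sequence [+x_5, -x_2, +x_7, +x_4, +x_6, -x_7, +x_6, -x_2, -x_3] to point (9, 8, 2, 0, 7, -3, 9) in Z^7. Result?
(9, 6, 1, 1, 8, -1, 9)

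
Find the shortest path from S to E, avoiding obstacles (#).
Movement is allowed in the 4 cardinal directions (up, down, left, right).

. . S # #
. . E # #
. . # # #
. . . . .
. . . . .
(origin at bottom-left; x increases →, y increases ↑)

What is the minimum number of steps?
1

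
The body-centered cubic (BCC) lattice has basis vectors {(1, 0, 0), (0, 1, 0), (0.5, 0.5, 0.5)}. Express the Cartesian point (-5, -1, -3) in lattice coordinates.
-2b₁ + 2b₂ - 6b₃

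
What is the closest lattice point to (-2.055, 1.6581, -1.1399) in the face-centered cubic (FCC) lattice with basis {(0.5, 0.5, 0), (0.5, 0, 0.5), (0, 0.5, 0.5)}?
(-2, 2, -1)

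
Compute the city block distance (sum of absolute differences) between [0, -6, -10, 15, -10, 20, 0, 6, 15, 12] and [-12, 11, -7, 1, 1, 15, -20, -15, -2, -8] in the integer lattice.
140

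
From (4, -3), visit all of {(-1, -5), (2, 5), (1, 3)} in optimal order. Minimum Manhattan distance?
20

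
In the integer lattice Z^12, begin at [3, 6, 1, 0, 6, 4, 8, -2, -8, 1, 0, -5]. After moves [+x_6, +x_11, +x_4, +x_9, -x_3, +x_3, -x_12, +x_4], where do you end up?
(3, 6, 1, 2, 6, 5, 8, -2, -7, 1, 1, -6)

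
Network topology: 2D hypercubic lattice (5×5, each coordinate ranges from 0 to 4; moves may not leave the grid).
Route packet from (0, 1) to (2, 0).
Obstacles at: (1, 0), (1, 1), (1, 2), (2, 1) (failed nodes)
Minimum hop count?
9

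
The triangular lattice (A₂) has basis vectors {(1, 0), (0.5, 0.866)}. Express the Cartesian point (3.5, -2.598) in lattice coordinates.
5b₁ - 3b₂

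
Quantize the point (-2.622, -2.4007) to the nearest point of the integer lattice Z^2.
(-3, -2)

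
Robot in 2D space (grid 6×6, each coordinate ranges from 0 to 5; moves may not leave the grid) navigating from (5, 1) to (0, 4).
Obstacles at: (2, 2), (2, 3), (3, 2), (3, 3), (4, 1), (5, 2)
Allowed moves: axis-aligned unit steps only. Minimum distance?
10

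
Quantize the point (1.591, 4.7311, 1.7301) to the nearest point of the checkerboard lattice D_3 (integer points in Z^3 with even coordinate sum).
(1, 5, 2)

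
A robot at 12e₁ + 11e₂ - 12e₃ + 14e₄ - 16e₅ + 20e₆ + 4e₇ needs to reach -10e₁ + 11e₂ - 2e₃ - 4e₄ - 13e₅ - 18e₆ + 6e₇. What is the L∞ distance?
38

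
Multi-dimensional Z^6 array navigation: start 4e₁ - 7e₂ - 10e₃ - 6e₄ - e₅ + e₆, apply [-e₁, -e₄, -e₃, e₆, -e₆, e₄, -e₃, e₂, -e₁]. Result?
(2, -6, -12, -6, -1, 1)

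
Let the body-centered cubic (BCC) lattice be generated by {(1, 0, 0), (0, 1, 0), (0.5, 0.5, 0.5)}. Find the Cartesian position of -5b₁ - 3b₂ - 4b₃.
(-7, -5, -2)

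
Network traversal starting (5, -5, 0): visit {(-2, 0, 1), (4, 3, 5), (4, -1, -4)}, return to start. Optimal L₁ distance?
48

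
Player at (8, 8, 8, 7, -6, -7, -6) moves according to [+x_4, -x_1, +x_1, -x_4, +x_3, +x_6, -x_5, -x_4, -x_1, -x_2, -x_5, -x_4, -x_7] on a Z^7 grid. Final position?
(7, 7, 9, 5, -8, -6, -7)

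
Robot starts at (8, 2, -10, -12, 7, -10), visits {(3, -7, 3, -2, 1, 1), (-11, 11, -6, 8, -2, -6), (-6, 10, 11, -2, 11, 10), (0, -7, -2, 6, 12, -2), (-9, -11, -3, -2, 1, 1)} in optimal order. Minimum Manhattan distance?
217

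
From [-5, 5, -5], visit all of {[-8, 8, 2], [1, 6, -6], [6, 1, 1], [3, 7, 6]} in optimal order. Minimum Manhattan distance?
55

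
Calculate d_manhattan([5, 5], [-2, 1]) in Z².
11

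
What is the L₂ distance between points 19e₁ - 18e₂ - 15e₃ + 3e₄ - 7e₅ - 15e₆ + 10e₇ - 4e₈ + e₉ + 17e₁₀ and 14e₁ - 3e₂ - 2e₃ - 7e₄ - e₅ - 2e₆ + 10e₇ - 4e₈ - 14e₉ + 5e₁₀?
33.0606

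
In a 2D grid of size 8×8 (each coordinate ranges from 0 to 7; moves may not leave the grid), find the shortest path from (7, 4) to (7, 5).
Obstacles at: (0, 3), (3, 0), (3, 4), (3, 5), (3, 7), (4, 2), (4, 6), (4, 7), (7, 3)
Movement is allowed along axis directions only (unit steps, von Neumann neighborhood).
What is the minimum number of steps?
1
(one shortest path: (7, 4) → (7, 5))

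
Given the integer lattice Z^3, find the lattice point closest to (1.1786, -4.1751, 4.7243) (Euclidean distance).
(1, -4, 5)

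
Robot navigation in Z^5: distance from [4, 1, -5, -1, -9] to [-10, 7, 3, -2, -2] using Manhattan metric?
36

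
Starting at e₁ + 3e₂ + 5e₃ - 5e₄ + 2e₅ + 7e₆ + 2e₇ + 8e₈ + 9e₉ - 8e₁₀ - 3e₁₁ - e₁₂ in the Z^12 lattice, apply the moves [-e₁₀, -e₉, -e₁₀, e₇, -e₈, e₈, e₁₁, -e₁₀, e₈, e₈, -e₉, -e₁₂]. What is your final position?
(1, 3, 5, -5, 2, 7, 3, 10, 7, -11, -2, -2)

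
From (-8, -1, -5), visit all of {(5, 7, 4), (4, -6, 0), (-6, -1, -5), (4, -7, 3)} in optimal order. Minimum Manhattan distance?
42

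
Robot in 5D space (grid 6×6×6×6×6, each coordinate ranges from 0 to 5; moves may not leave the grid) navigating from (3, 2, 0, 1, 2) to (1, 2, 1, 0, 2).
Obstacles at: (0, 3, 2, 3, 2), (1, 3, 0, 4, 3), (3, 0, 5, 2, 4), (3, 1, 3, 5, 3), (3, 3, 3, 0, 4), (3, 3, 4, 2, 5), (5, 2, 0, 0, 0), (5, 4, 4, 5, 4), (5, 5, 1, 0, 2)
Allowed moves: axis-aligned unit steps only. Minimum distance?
4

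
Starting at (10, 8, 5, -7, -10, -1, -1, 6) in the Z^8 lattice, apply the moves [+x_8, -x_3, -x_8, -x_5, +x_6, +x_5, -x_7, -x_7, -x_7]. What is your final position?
(10, 8, 4, -7, -10, 0, -4, 6)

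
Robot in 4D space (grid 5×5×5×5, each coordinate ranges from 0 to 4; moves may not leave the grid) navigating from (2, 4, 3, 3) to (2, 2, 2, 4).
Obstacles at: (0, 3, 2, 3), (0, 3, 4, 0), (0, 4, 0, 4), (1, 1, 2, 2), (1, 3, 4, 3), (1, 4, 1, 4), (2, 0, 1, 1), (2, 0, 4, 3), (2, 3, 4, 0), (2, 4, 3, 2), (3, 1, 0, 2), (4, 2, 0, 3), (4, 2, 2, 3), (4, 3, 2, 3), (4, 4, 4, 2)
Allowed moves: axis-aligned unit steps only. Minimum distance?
4
(one shortest path: (2, 4, 3, 3) → (2, 3, 3, 3) → (2, 2, 3, 3) → (2, 2, 2, 3) → (2, 2, 2, 4))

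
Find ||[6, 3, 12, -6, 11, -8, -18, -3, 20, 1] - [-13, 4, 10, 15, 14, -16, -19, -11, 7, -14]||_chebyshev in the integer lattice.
21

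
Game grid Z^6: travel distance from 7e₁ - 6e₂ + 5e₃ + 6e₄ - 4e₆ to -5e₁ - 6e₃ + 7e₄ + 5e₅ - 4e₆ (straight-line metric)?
18.0831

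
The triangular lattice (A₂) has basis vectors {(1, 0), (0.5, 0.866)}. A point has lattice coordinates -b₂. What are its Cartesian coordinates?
(-0.5, -0.866)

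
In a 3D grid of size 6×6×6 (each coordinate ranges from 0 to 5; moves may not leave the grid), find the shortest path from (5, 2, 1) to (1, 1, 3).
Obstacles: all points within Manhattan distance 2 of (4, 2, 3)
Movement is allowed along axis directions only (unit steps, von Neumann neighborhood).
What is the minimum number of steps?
7
(one shortest path: (5, 2, 1) → (5, 1, 1) → (4, 1, 1) → (3, 1, 1) → (2, 1, 1) → (1, 1, 1) → (1, 1, 2) → (1, 1, 3))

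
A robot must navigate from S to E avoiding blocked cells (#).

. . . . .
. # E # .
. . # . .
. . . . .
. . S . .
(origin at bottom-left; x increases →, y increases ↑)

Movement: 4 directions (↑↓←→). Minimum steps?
9
(one shortest path: (2, 0) → (1, 0) → (0, 0) → (0, 1) → (0, 2) → (0, 3) → (0, 4) → (1, 4) → (2, 4) → (2, 3))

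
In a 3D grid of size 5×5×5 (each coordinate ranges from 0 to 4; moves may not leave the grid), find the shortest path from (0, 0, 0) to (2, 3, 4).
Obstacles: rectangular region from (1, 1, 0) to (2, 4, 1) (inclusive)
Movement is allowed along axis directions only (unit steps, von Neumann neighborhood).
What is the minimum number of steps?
9
(one shortest path: (0, 0, 0) → (1, 0, 0) → (2, 0, 0) → (2, 0, 1) → (2, 0, 2) → (2, 1, 2) → (2, 2, 2) → (2, 3, 2) → (2, 3, 3) → (2, 3, 4))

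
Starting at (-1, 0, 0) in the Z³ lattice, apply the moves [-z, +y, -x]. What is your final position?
(-2, 1, -1)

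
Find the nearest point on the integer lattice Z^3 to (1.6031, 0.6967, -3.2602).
(2, 1, -3)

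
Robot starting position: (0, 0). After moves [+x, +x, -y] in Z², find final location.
(2, -1)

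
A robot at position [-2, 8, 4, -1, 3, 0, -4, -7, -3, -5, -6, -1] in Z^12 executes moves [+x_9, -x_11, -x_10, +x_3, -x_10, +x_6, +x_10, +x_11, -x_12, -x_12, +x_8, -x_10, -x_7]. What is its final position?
(-2, 8, 5, -1, 3, 1, -5, -6, -2, -7, -6, -3)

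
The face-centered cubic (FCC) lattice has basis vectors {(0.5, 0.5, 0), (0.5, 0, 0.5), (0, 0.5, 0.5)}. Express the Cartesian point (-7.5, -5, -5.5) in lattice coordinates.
-7b₁ - 8b₂ - 3b₃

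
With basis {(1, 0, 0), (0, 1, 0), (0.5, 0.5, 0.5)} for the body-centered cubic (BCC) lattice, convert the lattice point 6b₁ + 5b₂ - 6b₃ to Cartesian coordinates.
(3, 2, -3)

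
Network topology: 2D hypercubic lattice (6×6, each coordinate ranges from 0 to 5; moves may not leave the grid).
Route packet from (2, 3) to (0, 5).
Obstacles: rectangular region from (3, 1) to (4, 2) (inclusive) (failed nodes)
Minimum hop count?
4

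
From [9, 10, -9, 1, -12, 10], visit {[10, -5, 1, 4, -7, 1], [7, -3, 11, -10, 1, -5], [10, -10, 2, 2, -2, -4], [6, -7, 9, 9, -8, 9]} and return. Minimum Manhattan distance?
196
(one optimal route: (9, 10, -9, 1, -12, 10) → (10, -5, 1, 4, -7, 1) → (10, -10, 2, 2, -2, -4) → (7, -3, 11, -10, 1, -5) → (6, -7, 9, 9, -8, 9) → (9, 10, -9, 1, -12, 10))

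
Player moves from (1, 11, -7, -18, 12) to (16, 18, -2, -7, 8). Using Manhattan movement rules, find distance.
42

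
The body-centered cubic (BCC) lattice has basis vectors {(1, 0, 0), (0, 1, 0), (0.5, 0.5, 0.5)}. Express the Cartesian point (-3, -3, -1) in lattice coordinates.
-2b₁ - 2b₂ - 2b₃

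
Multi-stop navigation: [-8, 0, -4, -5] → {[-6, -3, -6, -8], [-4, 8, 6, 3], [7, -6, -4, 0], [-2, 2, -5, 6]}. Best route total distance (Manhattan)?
82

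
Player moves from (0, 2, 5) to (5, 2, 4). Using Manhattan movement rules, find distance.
6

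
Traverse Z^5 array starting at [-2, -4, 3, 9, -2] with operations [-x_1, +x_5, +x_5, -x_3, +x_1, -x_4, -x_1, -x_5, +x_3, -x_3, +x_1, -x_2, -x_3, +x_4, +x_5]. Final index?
(-2, -5, 1, 9, 0)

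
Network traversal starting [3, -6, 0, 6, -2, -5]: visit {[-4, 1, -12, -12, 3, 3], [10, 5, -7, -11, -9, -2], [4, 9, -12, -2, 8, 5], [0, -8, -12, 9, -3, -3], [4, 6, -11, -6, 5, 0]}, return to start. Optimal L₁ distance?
202
(one optimal route: (3, -6, 0, 6, -2, -5) → (10, 5, -7, -11, -9, -2) → (4, 6, -11, -6, 5, 0) → (4, 9, -12, -2, 8, 5) → (-4, 1, -12, -12, 3, 3) → (0, -8, -12, 9, -3, -3) → (3, -6, 0, 6, -2, -5))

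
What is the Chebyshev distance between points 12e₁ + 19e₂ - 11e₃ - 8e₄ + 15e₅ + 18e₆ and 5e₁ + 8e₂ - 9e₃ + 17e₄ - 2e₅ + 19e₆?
25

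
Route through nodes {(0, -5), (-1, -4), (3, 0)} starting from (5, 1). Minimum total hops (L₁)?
13
(one optimal route: (5, 1) → (3, 0) → (0, -5) → (-1, -4))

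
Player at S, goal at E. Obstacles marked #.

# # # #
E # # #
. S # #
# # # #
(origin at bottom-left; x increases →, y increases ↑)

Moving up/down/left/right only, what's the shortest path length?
2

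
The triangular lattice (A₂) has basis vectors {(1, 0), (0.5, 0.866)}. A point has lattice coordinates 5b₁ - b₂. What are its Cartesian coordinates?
(4.5, -0.866)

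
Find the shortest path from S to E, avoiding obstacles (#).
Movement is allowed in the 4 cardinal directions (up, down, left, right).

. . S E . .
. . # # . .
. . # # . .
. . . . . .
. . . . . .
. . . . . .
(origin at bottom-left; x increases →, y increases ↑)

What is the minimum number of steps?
1
(one shortest path: (2, 5) → (3, 5))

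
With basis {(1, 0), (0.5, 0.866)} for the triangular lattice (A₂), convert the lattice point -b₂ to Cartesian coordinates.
(-0.5, -0.866)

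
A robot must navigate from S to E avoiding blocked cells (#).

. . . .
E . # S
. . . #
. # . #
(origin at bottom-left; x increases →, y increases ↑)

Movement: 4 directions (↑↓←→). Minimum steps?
5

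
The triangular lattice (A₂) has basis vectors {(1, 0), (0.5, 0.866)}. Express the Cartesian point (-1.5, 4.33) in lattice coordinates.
-4b₁ + 5b₂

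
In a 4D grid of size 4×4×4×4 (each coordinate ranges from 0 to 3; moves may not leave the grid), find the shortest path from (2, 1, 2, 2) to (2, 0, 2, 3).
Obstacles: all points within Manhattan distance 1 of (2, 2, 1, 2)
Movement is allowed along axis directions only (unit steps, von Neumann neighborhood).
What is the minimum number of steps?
2
(one shortest path: (2, 1, 2, 2) → (2, 0, 2, 2) → (2, 0, 2, 3))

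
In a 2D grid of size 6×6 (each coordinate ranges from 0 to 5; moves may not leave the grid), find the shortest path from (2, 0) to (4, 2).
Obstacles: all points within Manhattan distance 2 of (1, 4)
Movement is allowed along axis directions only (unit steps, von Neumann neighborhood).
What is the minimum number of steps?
4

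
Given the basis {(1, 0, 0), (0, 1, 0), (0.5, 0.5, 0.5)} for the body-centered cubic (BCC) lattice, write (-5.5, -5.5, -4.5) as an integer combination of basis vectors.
-b₁ - b₂ - 9b₃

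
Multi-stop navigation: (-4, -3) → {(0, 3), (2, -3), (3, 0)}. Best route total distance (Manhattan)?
16
(one optimal route: (-4, -3) → (2, -3) → (3, 0) → (0, 3))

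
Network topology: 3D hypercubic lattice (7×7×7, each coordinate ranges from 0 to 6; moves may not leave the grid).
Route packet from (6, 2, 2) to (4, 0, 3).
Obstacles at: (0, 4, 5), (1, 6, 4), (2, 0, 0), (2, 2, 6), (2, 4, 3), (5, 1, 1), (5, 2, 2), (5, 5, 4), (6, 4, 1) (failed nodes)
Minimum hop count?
5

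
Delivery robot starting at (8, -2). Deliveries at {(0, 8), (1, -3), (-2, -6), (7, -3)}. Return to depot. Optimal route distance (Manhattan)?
48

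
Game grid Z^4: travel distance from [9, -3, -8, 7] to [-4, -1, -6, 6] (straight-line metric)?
13.3417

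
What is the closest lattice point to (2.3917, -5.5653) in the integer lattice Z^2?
(2, -6)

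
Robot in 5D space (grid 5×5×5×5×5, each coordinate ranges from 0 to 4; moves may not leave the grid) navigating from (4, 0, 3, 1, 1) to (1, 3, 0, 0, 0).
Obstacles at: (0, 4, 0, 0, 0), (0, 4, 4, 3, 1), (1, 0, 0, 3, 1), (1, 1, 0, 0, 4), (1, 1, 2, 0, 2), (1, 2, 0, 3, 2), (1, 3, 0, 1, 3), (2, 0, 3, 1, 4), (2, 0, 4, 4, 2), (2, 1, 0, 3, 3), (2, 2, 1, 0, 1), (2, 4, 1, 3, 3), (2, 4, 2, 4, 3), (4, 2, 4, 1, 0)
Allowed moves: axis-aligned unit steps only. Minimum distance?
11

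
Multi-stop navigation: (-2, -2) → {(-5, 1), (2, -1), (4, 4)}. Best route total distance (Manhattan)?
22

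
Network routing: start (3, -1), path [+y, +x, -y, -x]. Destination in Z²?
(3, -1)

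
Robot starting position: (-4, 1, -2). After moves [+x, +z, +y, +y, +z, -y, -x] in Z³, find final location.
(-4, 2, 0)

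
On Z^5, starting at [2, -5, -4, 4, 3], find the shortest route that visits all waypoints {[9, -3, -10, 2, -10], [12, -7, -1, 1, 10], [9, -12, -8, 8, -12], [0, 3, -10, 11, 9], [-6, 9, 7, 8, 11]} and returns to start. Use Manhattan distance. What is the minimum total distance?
206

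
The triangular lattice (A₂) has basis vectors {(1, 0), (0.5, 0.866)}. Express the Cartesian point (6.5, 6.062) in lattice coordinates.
3b₁ + 7b₂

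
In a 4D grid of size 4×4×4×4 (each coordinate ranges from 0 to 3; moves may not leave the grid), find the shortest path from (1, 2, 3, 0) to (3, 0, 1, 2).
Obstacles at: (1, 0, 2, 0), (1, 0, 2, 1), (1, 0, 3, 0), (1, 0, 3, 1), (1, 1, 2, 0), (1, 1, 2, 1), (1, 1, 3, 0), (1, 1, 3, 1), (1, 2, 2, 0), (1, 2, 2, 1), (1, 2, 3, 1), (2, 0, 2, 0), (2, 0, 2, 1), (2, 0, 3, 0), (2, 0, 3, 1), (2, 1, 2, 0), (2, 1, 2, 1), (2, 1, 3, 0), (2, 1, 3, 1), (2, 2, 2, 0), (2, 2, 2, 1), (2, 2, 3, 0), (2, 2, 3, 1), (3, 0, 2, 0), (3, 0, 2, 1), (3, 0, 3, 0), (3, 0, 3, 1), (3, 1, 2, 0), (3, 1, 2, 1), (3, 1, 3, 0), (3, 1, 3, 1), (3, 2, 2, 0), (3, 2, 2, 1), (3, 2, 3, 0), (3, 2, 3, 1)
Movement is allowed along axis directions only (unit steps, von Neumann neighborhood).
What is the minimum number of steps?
10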